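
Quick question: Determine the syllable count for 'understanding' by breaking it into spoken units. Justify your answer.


Break 'understanding' into syllables: un-der-stand-ing -> un | der | stand | ing = 4 syllables

4 syllables


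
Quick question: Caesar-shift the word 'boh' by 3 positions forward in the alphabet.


Shift each letter by 3: b -> e, o -> r, h -> k. Result: 'erk'.

erk


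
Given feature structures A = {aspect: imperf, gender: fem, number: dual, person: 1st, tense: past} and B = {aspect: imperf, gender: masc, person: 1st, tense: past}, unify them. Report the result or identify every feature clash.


Compare features:
aspect: A=imperf vs B=imperf -> unified: imperf
gender: A=fem vs B=masc -> CLASH
number: A=dual vs B=_ -> unified: dual
person: A=1st vs B=1st -> unified: 1st
tense: A=past vs B=past -> unified: past
Clash detected on feature 'gender' (fem vs masc); unification fails.

CLASH on 'gender' (fem vs masc)


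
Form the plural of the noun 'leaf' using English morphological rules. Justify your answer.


Apply rule: Change -f to -ves. 'leaf' becomes 'leaves'.

leaves


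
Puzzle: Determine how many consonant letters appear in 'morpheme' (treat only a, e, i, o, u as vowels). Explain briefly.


Consonants in 'morpheme': m, r, p, h, m = 5 consonants.

5


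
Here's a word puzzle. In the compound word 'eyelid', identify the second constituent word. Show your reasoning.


Split 'eyelid' into 'eye' + 'lid'. The second part is 'lid'.

lid


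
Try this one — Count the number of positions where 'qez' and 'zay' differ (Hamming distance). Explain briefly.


Alignment:
Position 1: 'q' vs 'z' = DIFFER
Position 2: 'e' vs 'a' = DIFFER
Position 3: 'z' vs 'y' = DIFFER
Total differences: 3

3


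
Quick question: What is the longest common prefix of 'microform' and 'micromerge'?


Compare from the start: 5 characters match: 'micro'. Mismatch at position 6: 'f' vs 'm'.

micro


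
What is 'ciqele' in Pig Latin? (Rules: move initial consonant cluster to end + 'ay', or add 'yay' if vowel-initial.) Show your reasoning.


'ciqele': move consonant cluster 'c' to end and add 'ay': 'iqelecay'.

iqelecay


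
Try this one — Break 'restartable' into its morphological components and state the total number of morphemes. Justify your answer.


Step 1: Identify prefix: 're' (meaning: again)
Step 2: Identify root: 'start'
Step 3: Identify suffix(es): 'able'
Decomposition: re- (prefix: again) + start (root) + -able (suffix: capable of)
Total morphemes: 3

3 morphemes (re- (prefix: again) + start (root) + -able (suffix: capable of))


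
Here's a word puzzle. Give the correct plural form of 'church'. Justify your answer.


Apply rule: Add -es (sibilant/fricative ending). 'church' becomes 'churches'.

churches


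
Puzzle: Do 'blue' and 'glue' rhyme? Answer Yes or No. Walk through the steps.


Rime (stressed vowel + following sounds) of 'blue': -ue = /uː/
Rime of 'glue': -ue = /uː/
/uː/ and /uː/ are the same ending sound, so the words rhyme.

Yes


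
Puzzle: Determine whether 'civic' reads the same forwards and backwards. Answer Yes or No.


Forward: 'civic'
Reversed: 'civic'
They are identical.

Yes


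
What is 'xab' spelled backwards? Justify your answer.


Reverse 'xab' character by character: 'bax'.

bax


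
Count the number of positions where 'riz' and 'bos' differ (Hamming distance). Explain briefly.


Alignment:
Position 1: 'r' vs 'b' = DIFFER
Position 2: 'i' vs 'o' = DIFFER
Position 3: 'z' vs 's' = DIFFER
Total differences: 3

3


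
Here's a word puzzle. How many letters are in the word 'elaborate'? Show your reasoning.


Spell out 'elaborate' and number each letter: e(1), l(2), a(3), b(4), o(5), r(6), a(7), t(8), e(9). Total: 9 letters.

9


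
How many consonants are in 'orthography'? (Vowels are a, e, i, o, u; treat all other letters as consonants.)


Consonants in 'orthography': r, t, h, g, r, p, h, y = 8 consonants.

8


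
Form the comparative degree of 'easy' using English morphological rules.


Apply comparative formation (consonant + y: change y to i, add -er): 'easy' -> 'easier'.

easier


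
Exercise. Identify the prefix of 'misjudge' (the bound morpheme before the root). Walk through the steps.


The word 'misjudge' = 'mis' (prefix) + 'judge' (root). The prefix is 'mis'.

mis


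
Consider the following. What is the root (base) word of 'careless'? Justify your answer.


Remove suffix '-less' from 'careless' to get root 'care'.

care


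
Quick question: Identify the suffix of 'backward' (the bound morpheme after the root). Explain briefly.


The word 'backward' = 'back' (root) + '-ward' (suffix). The suffix is '-ward'.

ward


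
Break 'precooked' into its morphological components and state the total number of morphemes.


Step 1: Identify prefix: 'pre' (meaning: before)
Step 2: Identify root: 'cook'
Step 3: Identify suffix(es): 'ed'
Decomposition: pre- (prefix: before) + cook (root) + -ed (suffix: past)
Total morphemes: 3

3 morphemes (pre- (prefix: before) + cook (root) + -ed (suffix: past))


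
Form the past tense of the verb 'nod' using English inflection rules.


Apply rule: Double final consonant and add -ed. 'nod' becomes 'nodded'.

nodded


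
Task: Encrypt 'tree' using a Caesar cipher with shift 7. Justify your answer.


Shift each letter by 7: t -> a, r -> y, e -> l, e -> l. Result: 'ayll'.

ayll


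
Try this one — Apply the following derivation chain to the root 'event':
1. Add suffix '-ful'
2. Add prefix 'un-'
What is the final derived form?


Step 1: Add suffix '-ful' to 'event' = 'eventful'
Step 2: Add prefix 'un-' to 'eventful' = 'uneventful'

uneventful


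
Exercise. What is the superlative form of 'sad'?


Apply superlative formation (double final consonant, add -est): 'sad' -> 'saddest'.

saddest


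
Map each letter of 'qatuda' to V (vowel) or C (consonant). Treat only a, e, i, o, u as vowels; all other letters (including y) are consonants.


Letter mapping: q = C, a = V, t = C, u = V, d = C, a = V.

CVCVCV


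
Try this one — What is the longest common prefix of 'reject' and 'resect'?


Compare from the start: 2 characters match: 're'. Mismatch at position 3: 'j' vs 's'.

re


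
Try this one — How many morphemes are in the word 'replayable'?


Decomposition: re- (prefix) + play (root) + -able (suffix) = 3 morpheme(s)

3 morphemes


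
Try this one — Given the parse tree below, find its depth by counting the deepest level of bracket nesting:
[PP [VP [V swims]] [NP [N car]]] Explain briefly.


Count bracket nesting levels:
'[' at pos 0: depth = 1
'[' at pos 4: depth = 2
'[' at pos 8: depth = 3
'[' at pos 19: depth = 2
'[' at pos 23: depth = 3
Maximum depth reached: 3

3


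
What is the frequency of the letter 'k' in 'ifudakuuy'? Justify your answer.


Letter 'k' in 'ifudakuuy': found at position(s) 6 = 1 occurrence(s).

1


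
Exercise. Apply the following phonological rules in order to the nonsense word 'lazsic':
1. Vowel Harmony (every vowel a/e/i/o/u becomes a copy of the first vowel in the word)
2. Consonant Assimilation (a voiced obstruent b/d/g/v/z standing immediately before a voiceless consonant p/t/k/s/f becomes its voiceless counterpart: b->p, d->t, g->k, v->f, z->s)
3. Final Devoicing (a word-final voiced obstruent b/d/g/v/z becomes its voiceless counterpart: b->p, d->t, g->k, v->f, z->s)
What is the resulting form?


Starting form: 'lazsic'
Rule 1: Vowel Harmony: all vowels become 'a' (matching first vowel). 'lazsic' -> 'lazsac'
Rule 2: Consonant Assimilation: voiced obstruent before voiceless consonant becomes voiceless ('zs' -> 'ss'). 'lazsac' -> 'lassac'
Rule 3: Final Devoicing: final consonant 'c' is not one of the voiced obstruents b/d/g/v/z. No change.
Final form: 'lassac'

lassac


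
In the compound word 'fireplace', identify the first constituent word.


Split 'fireplace' into 'fire' + 'place'. The first part is 'fire'.

fire


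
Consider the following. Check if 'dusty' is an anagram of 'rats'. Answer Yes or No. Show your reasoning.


Sorted letters of 'dusty': 'dstuy'
Sorted letters of 'rats': 'arst'
They do not match.

No


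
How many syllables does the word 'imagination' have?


Break 'imagination' into syllables: i-mag-i-na-tion -> i | mag | i | na | tion = 5 syllables

5 syllables


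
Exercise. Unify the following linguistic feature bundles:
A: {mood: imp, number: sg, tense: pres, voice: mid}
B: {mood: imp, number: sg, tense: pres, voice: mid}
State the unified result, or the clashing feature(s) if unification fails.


Compare features:
mood: A=imp vs B=imp -> unified: imp
number: A=sg vs B=sg -> unified: sg
tense: A=pres vs B=pres -> unified: pres
voice: A=mid vs B=mid -> unified: mid
No clashes found.

Unified: {mood: imp, number: sg, tense: pres, voice: mid}


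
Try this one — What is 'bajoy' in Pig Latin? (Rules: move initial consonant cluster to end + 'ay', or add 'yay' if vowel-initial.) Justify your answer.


'bajoy': move consonant cluster 'b' to end and add 'ay': 'ajoybay'.

ajoybay


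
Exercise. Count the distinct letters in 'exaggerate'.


Unique letters in 'exaggerate': {a, e, g, r, t, x} = 6 distinct letters.

6


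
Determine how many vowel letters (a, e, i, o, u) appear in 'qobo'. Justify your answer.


Vowels in 'qobo': o, o = 2 vowels.

2


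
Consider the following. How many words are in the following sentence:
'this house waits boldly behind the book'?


Split into words: this | house | waits | boldly | behind | the | book = 7 words.

7


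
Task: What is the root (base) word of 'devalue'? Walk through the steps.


Remove prefix 'de' from 'devalue' to get root 'value'.

value


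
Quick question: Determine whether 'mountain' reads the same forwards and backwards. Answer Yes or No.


Forward: 'mountain'
Reversed: 'niatnuom'
They differ.

No


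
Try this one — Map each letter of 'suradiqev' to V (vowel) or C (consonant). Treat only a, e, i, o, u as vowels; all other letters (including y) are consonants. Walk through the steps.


Letter mapping: s = C, u = V, r = C, a = V, d = C, i = V, q = C, e = V, v = C.

CVCVCVCVC


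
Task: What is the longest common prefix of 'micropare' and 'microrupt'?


Compare from the start: 5 characters match: 'micro'. Mismatch at position 6: 'p' vs 'r'.

micro


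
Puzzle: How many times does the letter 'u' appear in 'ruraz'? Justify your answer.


Letter 'u' in 'ruraz': found at position(s) 2 = 1 occurrence(s).

1


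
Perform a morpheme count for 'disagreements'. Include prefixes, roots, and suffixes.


Decomposition: dis- (prefix) + agree (root) + -ment (suffix) + -s (plural) = 4 morpheme(s)

4 morphemes


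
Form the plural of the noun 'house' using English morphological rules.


Apply rule: Add -s. 'house' becomes 'houses'.

houses


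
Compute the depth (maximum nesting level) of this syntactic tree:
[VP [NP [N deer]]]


Count bracket nesting levels:
'[' at pos 0: depth = 1
'[' at pos 4: depth = 2
'[' at pos 8: depth = 3
Maximum depth reached: 3

3


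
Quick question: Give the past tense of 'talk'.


Apply rule: Add -ed. 'talk' becomes 'talked'.

talked


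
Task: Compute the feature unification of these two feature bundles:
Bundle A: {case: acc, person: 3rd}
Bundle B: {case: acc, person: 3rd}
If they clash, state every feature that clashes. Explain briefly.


Compare features:
case: A=acc vs B=acc -> unified: acc
person: A=3rd vs B=3rd -> unified: 3rd
No clashes found.

Unified: {case: acc, person: 3rd}


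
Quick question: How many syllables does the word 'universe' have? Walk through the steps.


Break 'universe' into syllables: u-ni-verse -> u | ni | verse = 3 syllables

3 syllables


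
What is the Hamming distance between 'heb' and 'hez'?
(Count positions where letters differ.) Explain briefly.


Alignment:
Position 1: 'h' vs 'h' = match
Position 2: 'e' vs 'e' = match
Position 3: 'b' vs 'z' = DIFFER
Total differences: 1

1


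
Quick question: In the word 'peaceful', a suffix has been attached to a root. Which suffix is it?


The word 'peaceful' = 'peace' (root) + '-ful' (suffix). The suffix is '-ful'.

ful


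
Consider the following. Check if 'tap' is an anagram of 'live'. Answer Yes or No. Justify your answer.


Sorted letters of 'tap': 'apt'
Sorted letters of 'live': 'eilv'
They do not match.

No


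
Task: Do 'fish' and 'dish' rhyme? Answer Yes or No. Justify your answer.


Rime (stressed vowel + following sounds) of 'fish': -ish = /ɪʃ/
Rime of 'dish': -ish = /ɪʃ/
/ɪʃ/ and /ɪʃ/ are the same ending sound, so the words rhyme.

Yes


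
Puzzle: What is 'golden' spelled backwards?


Reverse 'golden' character by character: 'nedlog'.

nedlog


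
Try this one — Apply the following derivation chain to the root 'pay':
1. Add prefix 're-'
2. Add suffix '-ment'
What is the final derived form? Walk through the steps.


Step 1: Add prefix 're-' to 'pay' = 'repay'
Step 2: Add suffix '-ment' to 'repay' = 'repayment'

repayment


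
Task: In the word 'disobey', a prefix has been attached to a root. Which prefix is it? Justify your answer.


The word 'disobey' = 'dis' (prefix) + 'obey' (root). The prefix is 'dis'.

dis


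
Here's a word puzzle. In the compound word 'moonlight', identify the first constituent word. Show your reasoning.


Split 'moonlight' into 'moon' + 'light'. The first part is 'moon'.

moon


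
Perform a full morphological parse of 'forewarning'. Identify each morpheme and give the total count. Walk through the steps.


Step 1: Identify prefix: 'fore' (meaning: before/front)
Step 2: Identify root: 'warn'
Step 3: Identify suffix(es): 'ing'
Decomposition: fore- (prefix: before/front) + warn (root) + -ing (suffix: ongoing action)
Total morphemes: 3

3 morphemes (fore- (prefix: before/front) + warn (root) + -ing (suffix: ongoing action))


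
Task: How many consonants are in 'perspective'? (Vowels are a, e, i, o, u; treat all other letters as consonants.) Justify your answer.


Consonants in 'perspective': p, r, s, p, c, t, v = 7 consonants.

7


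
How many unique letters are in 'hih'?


Unique letters in 'hih': {h, i} = 2 distinct letters.

2


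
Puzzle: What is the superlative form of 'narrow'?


Apply superlative formation (add -est): 'narrow' -> 'narrowest'.

narrowest


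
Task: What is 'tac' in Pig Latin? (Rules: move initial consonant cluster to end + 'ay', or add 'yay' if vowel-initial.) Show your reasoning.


'tac': move consonant cluster 't' to end and add 'ay': 'actay'.

actay


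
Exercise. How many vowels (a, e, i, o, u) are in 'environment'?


Vowels in 'environment': e, i, o, e = 4 vowels.

4


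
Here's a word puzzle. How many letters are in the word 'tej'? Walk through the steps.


Spell out 'tej' and number each letter: t(1), e(2), j(3). Total: 3 letters.

3


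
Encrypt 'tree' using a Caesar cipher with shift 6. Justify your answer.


Shift each letter by 6: t -> z, r -> x, e -> k, e -> k. Result: 'zxkk'.

zxkk


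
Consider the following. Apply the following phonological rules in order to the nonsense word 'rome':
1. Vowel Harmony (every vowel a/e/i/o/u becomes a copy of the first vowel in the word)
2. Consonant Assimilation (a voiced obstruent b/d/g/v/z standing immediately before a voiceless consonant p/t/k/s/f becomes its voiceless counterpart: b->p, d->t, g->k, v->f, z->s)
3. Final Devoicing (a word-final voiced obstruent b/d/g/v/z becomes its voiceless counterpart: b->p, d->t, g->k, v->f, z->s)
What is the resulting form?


Starting form: 'rome'
Rule 1: Vowel Harmony: all vowels become 'o' (matching first vowel). 'rome' -> 'romo'
Rule 2: Consonant Assimilation: no voiced obstruent (b/d/g/v/z) stands immediately before a voiceless consonant (p/t/k/s/f). No change.
Rule 3: Final Devoicing: the word ends in the vowel 'o', not a consonant. No change.
Final form: 'romo'

romo


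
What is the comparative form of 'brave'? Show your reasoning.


Apply comparative formation (ends in e: add -r): 'brave' -> 'braver'.

braver


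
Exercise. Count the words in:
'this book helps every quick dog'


Split into words: this | book | helps | every | quick | dog = 6 words.

6


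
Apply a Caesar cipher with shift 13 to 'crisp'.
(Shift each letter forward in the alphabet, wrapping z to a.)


Shift each letter by 13: c -> p, r -> e, i -> v, s -> f, p -> c. Result: 'pevfc'.

pevfc


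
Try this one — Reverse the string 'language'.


Reverse 'language' character by character: 'egaugnal'.

egaugnal


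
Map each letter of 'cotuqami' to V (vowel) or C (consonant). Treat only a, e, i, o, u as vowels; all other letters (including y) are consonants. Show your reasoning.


Letter mapping: c = C, o = V, t = C, u = V, q = C, a = V, m = C, i = V.

CVCVCVCV


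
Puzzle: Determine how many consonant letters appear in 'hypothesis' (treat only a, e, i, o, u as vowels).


Consonants in 'hypothesis': h, y, p, t, h, s, s = 7 consonants.

7


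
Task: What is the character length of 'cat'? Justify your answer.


Spell out 'cat' and number each letter: c(1), a(2), t(3). Total: 3 letters.

3


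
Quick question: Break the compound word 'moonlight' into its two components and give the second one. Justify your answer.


Split 'moonlight' into 'moon' + 'light'. The second part is 'light'.

light


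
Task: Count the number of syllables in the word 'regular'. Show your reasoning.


Break 'regular' into syllables: reg-u-lar -> reg | u | lar = 3 syllables

3 syllables


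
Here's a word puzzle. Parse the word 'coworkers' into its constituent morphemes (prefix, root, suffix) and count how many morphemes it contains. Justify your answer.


Step 1: Identify prefix: 'co' (meaning: together)
Step 2: Identify root: 'work'
Step 3: Identify suffix(es): 'er, s'
Decomposition: co- (prefix: together) + work (root) + -er (suffix: one who) + -s (plural)
Total morphemes: 4

4 morphemes (co- (prefix: together) + work (root) + -er (suffix: one who) + -s (plural))


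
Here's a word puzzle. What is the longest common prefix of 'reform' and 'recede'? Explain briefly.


Compare from the start: 2 characters match: 're'. Mismatch at position 3: 'f' vs 'c'.

re


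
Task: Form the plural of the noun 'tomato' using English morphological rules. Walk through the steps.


Apply rule: Add -es (consonant + o). 'tomato' becomes 'tomatoes'.

tomatoes


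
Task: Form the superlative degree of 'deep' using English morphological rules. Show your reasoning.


Apply superlative formation (add -est): 'deep' -> 'deepest'.

deepest


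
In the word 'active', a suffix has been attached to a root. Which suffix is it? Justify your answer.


The word 'active' = 'act' (root) + '-ive' (suffix). The suffix is '-ive'.

ive


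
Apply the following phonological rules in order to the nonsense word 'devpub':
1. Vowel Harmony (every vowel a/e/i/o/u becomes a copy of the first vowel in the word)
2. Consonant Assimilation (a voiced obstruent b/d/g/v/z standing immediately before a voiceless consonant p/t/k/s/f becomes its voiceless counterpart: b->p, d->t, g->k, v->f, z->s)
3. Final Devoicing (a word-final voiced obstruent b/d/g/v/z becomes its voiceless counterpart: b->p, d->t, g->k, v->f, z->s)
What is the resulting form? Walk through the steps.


Starting form: 'devpub'
Rule 1: Vowel Harmony: all vowels become 'e' (matching first vowel). 'devpub' -> 'devpeb'
Rule 2: Consonant Assimilation: voiced obstruent before voiceless consonant becomes voiceless ('vp' -> 'fp'). 'devpeb' -> 'defpeb'
Rule 3: Final Devoicing: word-final voiced obstruent 'b' becomes voiceless 'p'. 'defpeb' -> 'defpep'
Final form: 'defpep'

defpep


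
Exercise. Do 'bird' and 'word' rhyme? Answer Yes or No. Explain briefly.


Rime (stressed vowel + following sounds) of 'bird': -ird = /ɜːrd/
Rime of 'word': -ord = /ɜːrd/
/ɜːrd/ and /ɜːrd/ are the same ending sound, so the words rhyme.

Yes


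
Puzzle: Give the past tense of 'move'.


Apply rule: Add -d (word ends in -e). 'move' becomes 'moved'.

moved


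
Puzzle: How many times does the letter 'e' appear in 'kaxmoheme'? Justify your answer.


Letter 'e' in 'kaxmoheme': found at position(s) 7, 9 = 2 occurrence(s).

2


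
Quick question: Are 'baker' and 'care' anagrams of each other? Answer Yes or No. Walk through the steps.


Sorted letters of 'baker': 'abekr'
Sorted letters of 'care': 'acer'
They do not match.

No


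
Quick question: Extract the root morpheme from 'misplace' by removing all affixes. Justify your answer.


Remove prefix 'mis' from 'misplace' to get root 'place'.

place


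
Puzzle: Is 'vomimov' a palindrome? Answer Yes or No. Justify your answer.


Forward: 'vomimov'
Reversed: 'vomimov'
They are identical.

Yes


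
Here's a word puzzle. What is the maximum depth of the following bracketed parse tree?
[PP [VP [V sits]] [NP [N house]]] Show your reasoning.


Count bracket nesting levels:
'[' at pos 0: depth = 1
'[' at pos 4: depth = 2
'[' at pos 8: depth = 3
'[' at pos 18: depth = 2
'[' at pos 22: depth = 3
Maximum depth reached: 3

3


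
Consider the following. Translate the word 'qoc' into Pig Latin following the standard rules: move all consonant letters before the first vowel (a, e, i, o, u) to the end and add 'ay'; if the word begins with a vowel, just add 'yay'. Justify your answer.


'qoc': move consonant cluster 'q' to end and add 'ay': 'ocqay'.

ocqay


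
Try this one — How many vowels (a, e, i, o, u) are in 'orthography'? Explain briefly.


Vowels in 'orthography': o, o, a = 3 vowels.

3


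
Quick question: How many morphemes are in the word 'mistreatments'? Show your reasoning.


Decomposition: mis- (prefix) + treat (root) + -ment (suffix) + -s (plural) = 4 morpheme(s)

4 morphemes


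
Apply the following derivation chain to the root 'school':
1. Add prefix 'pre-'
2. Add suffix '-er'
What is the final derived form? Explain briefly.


Step 1: Add prefix 'pre-' to 'school' = 'preschool'
Step 2: Add suffix '-er' to 'preschool' = 'preschooler'

preschooler


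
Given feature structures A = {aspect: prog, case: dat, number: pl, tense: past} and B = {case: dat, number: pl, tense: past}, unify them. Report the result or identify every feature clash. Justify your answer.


Compare features:
aspect: A=prog vs B=_ -> unified: prog
case: A=dat vs B=dat -> unified: dat
number: A=pl vs B=pl -> unified: pl
tense: A=past vs B=past -> unified: past
No clashes found.

Unified: {aspect: prog, case: dat, number: pl, tense: past}


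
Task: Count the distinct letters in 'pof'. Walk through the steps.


Unique letters in 'pof': {f, o, p} = 3 distinct letters.

3


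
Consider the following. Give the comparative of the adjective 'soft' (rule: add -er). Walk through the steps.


Apply comparative formation (add -er): 'soft' -> 'softer'.

softer


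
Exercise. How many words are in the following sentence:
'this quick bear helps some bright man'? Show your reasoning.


Split into words: this | quick | bear | helps | some | bright | man = 7 words.

7


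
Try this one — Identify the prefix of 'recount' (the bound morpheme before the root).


The word 'recount' = 're' (prefix) + 'count' (root). The prefix is 're'.

re


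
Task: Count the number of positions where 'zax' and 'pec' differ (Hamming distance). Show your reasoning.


Alignment:
Position 1: 'z' vs 'p' = DIFFER
Position 2: 'a' vs 'e' = DIFFER
Position 3: 'x' vs 'c' = DIFFER
Total differences: 3

3


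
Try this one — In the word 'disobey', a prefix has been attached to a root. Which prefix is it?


The word 'disobey' = 'dis' (prefix) + 'obey' (root). The prefix is 'dis'.

dis


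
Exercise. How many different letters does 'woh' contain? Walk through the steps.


Unique letters in 'woh': {h, o, w} = 3 distinct letters.

3


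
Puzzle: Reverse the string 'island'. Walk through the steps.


Reverse 'island' character by character: 'dnalsi'.

dnalsi


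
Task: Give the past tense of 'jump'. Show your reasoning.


Apply rule: Add -ed. 'jump' becomes 'jumped'.

jumped


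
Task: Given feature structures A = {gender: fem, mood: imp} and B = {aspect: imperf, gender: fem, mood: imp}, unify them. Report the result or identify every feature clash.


Compare features:
aspect: A=_ vs B=imperf -> unified: imperf
gender: A=fem vs B=fem -> unified: fem
mood: A=imp vs B=imp -> unified: imp
No clashes found.

Unified: {aspect: imperf, gender: fem, mood: imp}


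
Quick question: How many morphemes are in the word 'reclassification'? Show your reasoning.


Decomposition: re- (prefix) + class (root) + -ify (suffix) + -ation (suffix) = 4 morpheme(s)

4 morphemes


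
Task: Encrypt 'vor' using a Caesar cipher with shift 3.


Shift each letter by 3: v -> y, o -> r, r -> u. Result: 'yru'.

yru


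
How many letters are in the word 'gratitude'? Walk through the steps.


Spell out 'gratitude' and number each letter: g(1), r(2), a(3), t(4), i(5), t(6), u(7), d(8), e(9). Total: 9 letters.

9


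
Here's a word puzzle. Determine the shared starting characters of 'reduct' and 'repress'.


Compare from the start: 2 characters match: 're'. Mismatch at position 3: 'd' vs 'p'.

re


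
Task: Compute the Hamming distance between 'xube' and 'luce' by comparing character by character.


Alignment:
Position 1: 'x' vs 'l' = DIFFER
Position 2: 'u' vs 'u' = match
Position 3: 'b' vs 'c' = DIFFER
Position 4: 'e' vs 'e' = match
Total differences: 2

2


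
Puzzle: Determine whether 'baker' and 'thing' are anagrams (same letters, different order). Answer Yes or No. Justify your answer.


Sorted letters of 'baker': 'abekr'
Sorted letters of 'thing': 'ghint'
They do not match.

No


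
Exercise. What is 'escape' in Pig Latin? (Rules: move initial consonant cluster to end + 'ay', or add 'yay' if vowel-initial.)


'escape' starts with a vowel, so add 'yay': 'escapeyay'.

escapeyay


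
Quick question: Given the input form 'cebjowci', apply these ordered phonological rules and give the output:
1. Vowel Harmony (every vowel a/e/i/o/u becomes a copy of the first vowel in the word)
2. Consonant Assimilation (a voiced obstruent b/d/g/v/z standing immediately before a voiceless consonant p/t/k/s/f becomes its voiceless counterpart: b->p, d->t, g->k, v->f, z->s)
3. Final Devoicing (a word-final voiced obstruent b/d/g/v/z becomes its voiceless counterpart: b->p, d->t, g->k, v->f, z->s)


Starting form: 'cebjowci'
Rule 1: Vowel Harmony: all vowels become 'e' (matching first vowel). 'cebjowci' -> 'cebjewce'
Rule 2: Consonant Assimilation: no voiced obstruent (b/d/g/v/z) stands immediately before a voiceless consonant (p/t/k/s/f). No change.
Rule 3: Final Devoicing: the word ends in the vowel 'e', not a consonant. No change.
Final form: 'cebjewce'

cebjewce


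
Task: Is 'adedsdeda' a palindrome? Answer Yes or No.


Forward: 'adedsdeda'
Reversed: 'adedsdeda'
They are identical.

Yes


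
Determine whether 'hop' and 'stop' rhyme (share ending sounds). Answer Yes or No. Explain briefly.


Rime (stressed vowel + following sounds) of 'hop': -op = /ɒp/
Rime of 'stop': -op = /ɒp/
/ɒp/ and /ɒp/ are the same ending sound, so the words rhyme.

Yes


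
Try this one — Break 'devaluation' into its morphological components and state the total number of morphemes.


Step 1: Identify prefix: 'de' (meaning: reverse/remove)
Step 2: Identify root: 'value'
Step 3: Identify suffix(es): 'ation'
Decomposition: de- (prefix: reverse/remove) + value (root) + -ation (suffix: act of)
Total morphemes: 3

3 morphemes (de- (prefix: reverse/remove) + value (root) + -ation (suffix: act of))


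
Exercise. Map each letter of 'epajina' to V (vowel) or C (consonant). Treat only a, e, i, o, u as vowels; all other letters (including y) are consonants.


Letter mapping: e = V, p = C, a = V, j = C, i = V, n = C, a = V.

VCVCVCV


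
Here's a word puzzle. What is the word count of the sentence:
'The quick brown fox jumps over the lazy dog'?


Split into words: The | quick | brown | fox | jumps | over | the | lazy | dog = 9 words.

9


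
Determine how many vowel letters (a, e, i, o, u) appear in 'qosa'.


Vowels in 'qosa': o, a = 2 vowels.

2


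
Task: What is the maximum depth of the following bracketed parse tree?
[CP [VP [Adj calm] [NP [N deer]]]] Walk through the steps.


Count bracket nesting levels:
'[' at pos 0: depth = 1
'[' at pos 4: depth = 2
'[' at pos 8: depth = 3
'[' at pos 19: depth = 3
'[' at pos 23: depth = 4
Maximum depth reached: 4

4


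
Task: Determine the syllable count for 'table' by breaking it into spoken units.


Break 'table' into syllables: ta-ble -> ta | ble = 2 syllables

2 syllables


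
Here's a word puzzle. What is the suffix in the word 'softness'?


The word 'softness' = 'soft' (root) + '-ness' (suffix). The suffix is '-ness'.

ness


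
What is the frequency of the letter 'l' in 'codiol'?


Letter 'l' in 'codiol': found at position(s) 6 = 1 occurrence(s).

1


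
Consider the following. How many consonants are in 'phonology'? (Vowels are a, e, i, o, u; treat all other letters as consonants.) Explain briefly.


Consonants in 'phonology': p, h, n, l, g, y = 6 consonants.

6


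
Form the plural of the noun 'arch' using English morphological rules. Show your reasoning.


Apply rule: Add -es (sibilant/fricative ending). 'arch' becomes 'arches'.

arches


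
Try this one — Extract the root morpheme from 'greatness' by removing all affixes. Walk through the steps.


Remove suffix '-ness' from 'greatness' to get root 'great'.

great


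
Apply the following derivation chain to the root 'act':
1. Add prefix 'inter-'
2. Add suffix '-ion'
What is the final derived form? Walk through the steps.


Step 1: Add prefix 'inter-' to 'act' = 'interact'
Step 2: Add suffix '-ion' to 'interact' = 'interaction'

interaction


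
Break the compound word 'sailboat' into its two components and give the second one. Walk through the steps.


Split 'sailboat' into 'sail' + 'boat'. The second part is 'boat'.

boat


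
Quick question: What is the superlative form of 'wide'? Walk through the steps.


Apply superlative formation (ends in e: add -st): 'wide' -> 'widest'.

widest


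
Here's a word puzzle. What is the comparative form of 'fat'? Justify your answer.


Apply comparative formation (double final consonant, add -er): 'fat' -> 'fatter'.

fatter


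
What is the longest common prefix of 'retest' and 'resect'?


Compare from the start: 2 characters match: 're'. Mismatch at position 3: 't' vs 's'.

re


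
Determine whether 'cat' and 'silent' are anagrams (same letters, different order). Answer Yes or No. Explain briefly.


Sorted letters of 'cat': 'act'
Sorted letters of 'silent': 'eilnst'
They do not match.

No


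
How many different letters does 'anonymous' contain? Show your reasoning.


Unique letters in 'anonymous': {a, m, n, o, s, u, y} = 7 distinct letters.

7


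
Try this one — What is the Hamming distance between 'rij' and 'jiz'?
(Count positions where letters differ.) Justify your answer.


Alignment:
Position 1: 'r' vs 'j' = DIFFER
Position 2: 'i' vs 'i' = match
Position 3: 'j' vs 'z' = DIFFER
Total differences: 2

2


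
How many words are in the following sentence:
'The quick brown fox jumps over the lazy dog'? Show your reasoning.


Split into words: The | quick | brown | fox | jumps | over | the | lazy | dog = 9 words.

9


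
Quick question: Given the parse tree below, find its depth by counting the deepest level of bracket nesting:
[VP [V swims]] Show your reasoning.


Count bracket nesting levels:
'[' at pos 0: depth = 1
'[' at pos 4: depth = 2
Maximum depth reached: 2

2


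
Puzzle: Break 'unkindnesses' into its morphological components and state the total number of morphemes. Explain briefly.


Step 1: Identify prefix: 'un' (meaning: not/reverse)
Step 2: Identify root: 'kind'
Step 3: Identify suffix(es): 'ness, es'
Decomposition: un- (prefix: not/reverse) + kind (root) + -ness (suffix: state of) + -es (plural)
Total morphemes: 4

4 morphemes (un- (prefix: not/reverse) + kind (root) + -ness (suffix: state of) + -es (plural))


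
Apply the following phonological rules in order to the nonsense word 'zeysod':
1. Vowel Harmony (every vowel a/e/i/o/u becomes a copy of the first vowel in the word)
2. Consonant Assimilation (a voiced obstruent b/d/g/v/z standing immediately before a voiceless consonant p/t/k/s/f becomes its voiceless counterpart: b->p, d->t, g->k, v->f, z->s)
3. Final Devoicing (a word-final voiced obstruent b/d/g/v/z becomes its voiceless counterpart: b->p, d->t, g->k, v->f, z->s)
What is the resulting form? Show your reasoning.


Starting form: 'zeysod'
Rule 1: Vowel Harmony: all vowels become 'e' (matching first vowel). 'zeysod' -> 'zeysed'
Rule 2: Consonant Assimilation: no voiced obstruent (b/d/g/v/z) stands immediately before a voiceless consonant (p/t/k/s/f). No change.
Rule 3: Final Devoicing: word-final voiced obstruent 'd' becomes voiceless 't'. 'zeysed' -> 'zeyset'
Final form: 'zeyset'

zeyset


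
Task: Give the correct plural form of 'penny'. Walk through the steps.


Apply rule: Change -y to -ies (consonant + y). 'penny' becomes 'pennies'.

pennies


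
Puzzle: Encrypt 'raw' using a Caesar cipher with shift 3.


Shift each letter by 3: r -> u, a -> d, w -> z. Result: 'udz'.

udz


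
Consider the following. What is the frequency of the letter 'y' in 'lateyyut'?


Letter 'y' in 'lateyyut': found at position(s) 5, 6 = 2 occurrence(s).

2


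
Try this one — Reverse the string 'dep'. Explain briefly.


Reverse 'dep' character by character: 'ped'.

ped


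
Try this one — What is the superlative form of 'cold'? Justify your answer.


Apply superlative formation (add -est): 'cold' -> 'coldest'.

coldest


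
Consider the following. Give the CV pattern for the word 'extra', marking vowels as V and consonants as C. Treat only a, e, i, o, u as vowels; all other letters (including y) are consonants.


Letter mapping: e = V, x = C, t = C, r = C, a = V.

VCCCV


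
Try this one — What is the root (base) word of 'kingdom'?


Remove suffix '-dom' from 'kingdom' to get root 'king'.

king


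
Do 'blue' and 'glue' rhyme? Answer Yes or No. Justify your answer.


Rime (stressed vowel + following sounds) of 'blue': -ue = /uː/
Rime of 'glue': -ue = /uː/
/uː/ and /uː/ are the same ending sound, so the words rhyme.

Yes


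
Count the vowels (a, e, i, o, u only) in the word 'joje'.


Vowels in 'joje': o, e = 2 vowels.

2


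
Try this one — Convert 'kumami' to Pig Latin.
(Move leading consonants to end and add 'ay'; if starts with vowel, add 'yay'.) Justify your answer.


'kumami': move consonant cluster 'k' to end and add 'ay': 'umamikay'.

umamikay


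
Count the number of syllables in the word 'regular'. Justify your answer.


Break 'regular' into syllables: reg-u-lar -> reg | u | lar = 3 syllables

3 syllables


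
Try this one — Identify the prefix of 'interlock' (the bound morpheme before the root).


The word 'interlock' = 'inter' (prefix) + 'lock' (root). The prefix is 'inter'.

inter


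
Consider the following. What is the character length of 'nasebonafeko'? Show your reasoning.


Spell out 'nasebonafeko' and number each letter: n(1), a(2), s(3), e(4), b(5), o(6), n(7), a(8), f(9), e(10), k(11), o(12). Total: 12 letters.

12


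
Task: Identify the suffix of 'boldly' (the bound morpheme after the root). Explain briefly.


The word 'boldly' = 'bold' (root) + '-ly' (suffix). The suffix is '-ly'.

ly


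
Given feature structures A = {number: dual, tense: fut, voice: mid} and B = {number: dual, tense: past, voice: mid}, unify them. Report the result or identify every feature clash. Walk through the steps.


Compare features:
number: A=dual vs B=dual -> unified: dual
tense: A=fut vs B=past -> CLASH
voice: A=mid vs B=mid -> unified: mid
Clash detected on feature 'tense' (fut vs past); unification fails.

CLASH on 'tense' (fut vs past)


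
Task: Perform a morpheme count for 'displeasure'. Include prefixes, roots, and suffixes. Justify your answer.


Decomposition: dis- (prefix) + please (root) + -ure (suffix) = 3 morpheme(s)

3 morphemes


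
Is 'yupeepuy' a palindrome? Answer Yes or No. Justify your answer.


Forward: 'yupeepuy'
Reversed: 'yupeepuy'
They are identical.

Yes


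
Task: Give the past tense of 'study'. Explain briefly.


Apply rule: Change -y to -ied. 'study' becomes 'studied'.

studied


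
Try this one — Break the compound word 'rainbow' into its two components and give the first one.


Split 'rainbow' into 'rain' + 'bow'. The first part is 'rain'.

rain


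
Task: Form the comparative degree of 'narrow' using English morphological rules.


Apply comparative formation (add -er): 'narrow' -> 'narrower'.

narrower


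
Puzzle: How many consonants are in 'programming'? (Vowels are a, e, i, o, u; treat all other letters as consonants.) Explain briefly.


Consonants in 'programming': p, r, g, r, m, m, n, g = 8 consonants.

8


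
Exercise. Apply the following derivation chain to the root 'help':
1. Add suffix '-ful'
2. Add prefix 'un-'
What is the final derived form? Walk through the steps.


Step 1: Add suffix '-ful' to 'help' = 'helpful'
Step 2: Add prefix 'un-' to 'helpful' = 'unhelpful'

unhelpful


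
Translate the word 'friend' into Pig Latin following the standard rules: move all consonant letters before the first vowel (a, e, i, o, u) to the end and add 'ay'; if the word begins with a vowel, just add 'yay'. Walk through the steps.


'friend': move consonant cluster 'fr' to end and add 'ay': 'iendfray'.

iendfray


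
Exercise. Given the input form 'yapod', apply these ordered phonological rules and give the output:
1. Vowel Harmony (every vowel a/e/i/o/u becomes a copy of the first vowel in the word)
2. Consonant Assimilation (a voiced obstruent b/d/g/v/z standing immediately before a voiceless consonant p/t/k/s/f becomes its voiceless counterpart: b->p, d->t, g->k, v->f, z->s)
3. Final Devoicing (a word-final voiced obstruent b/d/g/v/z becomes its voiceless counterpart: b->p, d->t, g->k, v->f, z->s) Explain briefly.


Starting form: 'yapod'
Rule 1: Vowel Harmony: all vowels become 'a' (matching first vowel). 'yapod' -> 'yapad'
Rule 2: Consonant Assimilation: no voiced obstruent (b/d/g/v/z) stands immediately before a voiceless consonant (p/t/k/s/f). No change.
Rule 3: Final Devoicing: word-final voiced obstruent 'd' becomes voiceless 't'. 'yapad' -> 'yapat'
Final form: 'yapat'

yapat


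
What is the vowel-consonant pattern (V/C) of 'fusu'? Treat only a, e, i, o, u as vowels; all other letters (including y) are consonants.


Letter mapping: f = C, u = V, s = C, u = V.

CVCV


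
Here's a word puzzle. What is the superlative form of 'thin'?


Apply superlative formation (double final consonant, add -est): 'thin' -> 'thinnest'.

thinnest


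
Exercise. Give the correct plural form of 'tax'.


Apply rule: Add -es (sibilant/fricative ending). 'tax' becomes 'taxes'.

taxes


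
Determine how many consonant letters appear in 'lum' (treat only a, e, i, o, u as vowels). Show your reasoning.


Consonants in 'lum': l, m = 2 consonants.

2


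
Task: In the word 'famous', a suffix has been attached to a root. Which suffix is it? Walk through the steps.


The word 'famous' = 'fame' (root) + '-ous' (suffix). The suffix is '-ous'.

ous
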